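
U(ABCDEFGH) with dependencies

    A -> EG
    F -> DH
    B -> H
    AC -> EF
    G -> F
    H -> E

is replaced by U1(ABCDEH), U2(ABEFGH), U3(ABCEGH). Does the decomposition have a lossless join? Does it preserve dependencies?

lossless but not dependency-preserving

Lossless test (chase): Rows 1 and 2 agree on A; apply A→EG and equate their EG entries. Rows 1 and 3 agree on AC; apply AC→EF and equate their EF entries. Rows 1 and 2 agree on G; apply G→F and equate their F entries. Rows 1 and 2 agree on F; apply F→DH and equate their DH entries. Rows 1 and 3 agree on F; apply F→DH and equate their DH entries. Row 1 is now all distinguished symbols — the join is lossless.
Dependency preservation: the restricted closure of {F} across the fragments never reaches {DH}, so F → DH cannot be enforced without a join — not preserved.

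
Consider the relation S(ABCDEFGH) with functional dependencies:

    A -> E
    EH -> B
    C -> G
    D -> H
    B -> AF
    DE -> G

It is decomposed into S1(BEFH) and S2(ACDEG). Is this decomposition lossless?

Common attributes: S1 ∩ S2 = {E}.
No dependency enlarges {E}, so (E)⁺ = {E}.
The closure contains neither all of S1 = {BEFH} nor all of S2 = {ACDEG}, so the common attributes are not a superkey of either fragment. The join is lossy.

No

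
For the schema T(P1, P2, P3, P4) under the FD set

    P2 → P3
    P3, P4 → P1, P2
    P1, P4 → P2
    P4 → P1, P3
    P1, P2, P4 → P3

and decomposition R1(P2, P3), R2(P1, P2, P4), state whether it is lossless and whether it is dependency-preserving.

lossless and dependency-preserving

Lossless test: (P2)⁺ = {P2, P3}, which contains all of one fragment — lossless.
Dependency preservation: P3, P4 → P1, P2; P4 → P1, P3; P1, P2, P4 → P3 are not contained in any single fragment, but the restricted closure of each left-hand side across the fragments still reaches the right-hand side; the remaining FDs each lie inside some fragment. All dependencies are preserved.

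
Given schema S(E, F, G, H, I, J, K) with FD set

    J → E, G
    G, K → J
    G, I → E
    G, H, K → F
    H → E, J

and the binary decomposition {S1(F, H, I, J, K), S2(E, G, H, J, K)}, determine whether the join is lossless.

Common attributes: S1 ∩ S2 = {H, J, K}.
Closure of {H, J, K}: J → E, G applies, adding E, G; G, H, K → F applies, adding F. So (H, J, K)⁺ = {E, F, G, H, J, K}.
This closure contains every attribute of S2, so S1 ∩ S2 → S2. The join is lossless.

Yes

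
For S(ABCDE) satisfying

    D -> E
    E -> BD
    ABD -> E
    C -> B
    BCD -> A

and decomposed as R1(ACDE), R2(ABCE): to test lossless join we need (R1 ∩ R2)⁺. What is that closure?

R1 ∩ R2 = {ACE}.
E → BD applies, adding BD
Closure: {ABCDE}.

ABCDE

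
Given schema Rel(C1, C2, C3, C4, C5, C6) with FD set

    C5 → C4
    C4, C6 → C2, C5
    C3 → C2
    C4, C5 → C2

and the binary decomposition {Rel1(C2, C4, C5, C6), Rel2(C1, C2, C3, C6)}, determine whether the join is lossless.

No

Common attributes: Rel1 ∩ Rel2 = {C2, C6}.
No dependency enlarges {C2, C6}, so (C2, C6)⁺ = {C2, C6}.
The closure contains neither all of Rel1 = {C2, C4, C5, C6} nor all of Rel2 = {C1, C2, C3, C6}, so the common attributes are not a superkey of either fragment. The join is lossy.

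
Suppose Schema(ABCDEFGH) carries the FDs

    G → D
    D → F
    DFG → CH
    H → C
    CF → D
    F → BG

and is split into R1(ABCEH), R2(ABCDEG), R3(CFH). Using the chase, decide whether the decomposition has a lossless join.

No

Chase test. Columns are ABCDEFGH; row i has aⱼ where attribute j ∈ Ri, else bᵢⱼ.
Initial tableau (one row per fragment):
  row 1: a1 a2 a3 b14 a5 b16 b17 a8
  row 2: a1 a2 a3 a4 a5 b26 a7 b28
  row 3: b31 b32 a3 b34 b35 a6 b37 a8
No row becomes fully distinguished — the join is lossy.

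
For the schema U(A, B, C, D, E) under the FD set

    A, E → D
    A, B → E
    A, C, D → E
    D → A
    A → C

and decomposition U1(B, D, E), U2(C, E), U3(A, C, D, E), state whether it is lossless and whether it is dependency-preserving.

Lossless test (chase): Rows 1 and 3 agree on D; apply D→A and equate their A entries. Rows 1 and 3 agree on A; apply A→C and equate their C entries. Row 1 is now all distinguished symbols — the join is lossless.
Dependency preservation: the restricted closure of {A, B} across the fragments never reaches {E}, so A, B → E cannot be enforced without a join — not preserved.

lossless but not dependency-preserving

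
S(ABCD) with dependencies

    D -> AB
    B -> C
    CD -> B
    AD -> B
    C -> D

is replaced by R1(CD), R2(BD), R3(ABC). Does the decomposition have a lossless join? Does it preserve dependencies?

lossless and dependency-preserving

Lossless test (chase): Rows 1 and 2 agree on D; apply D→AB and equate their AB entries. Rows 1 and 2 agree on B; apply B→C and equate their C entries. Rows 1 and 3 agree on C; apply C→D and equate their D entries. Rows 1 and 3 agree on D; apply D→AB and equate their AB entries. Row 1 is now all distinguished symbols — the join is lossless.
Dependency preservation: D → AB; CD → B; AD → B are not contained in any single fragment, but the restricted closure of each left-hand side across the fragments still reaches the right-hand side; the remaining FDs each lie inside some fragment. All dependencies are preserved.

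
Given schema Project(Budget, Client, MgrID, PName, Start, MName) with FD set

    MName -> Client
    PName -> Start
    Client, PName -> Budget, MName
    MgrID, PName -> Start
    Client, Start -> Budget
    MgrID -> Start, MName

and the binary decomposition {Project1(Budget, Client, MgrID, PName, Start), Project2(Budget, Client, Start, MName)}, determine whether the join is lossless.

Common attributes: Project1 ∩ Project2 = {Budget, Client, Start}.
No dependency enlarges {Budget, Client, Start}, so (Budget, Client, Start)⁺ = {Budget, Client, Start}.
The closure contains neither all of Project1 = {Budget, Client, MgrID, PName, Start} nor all of Project2 = {Budget, Client, Start, MName}, so the common attributes are not a superkey of either fragment. The join is lossy.

No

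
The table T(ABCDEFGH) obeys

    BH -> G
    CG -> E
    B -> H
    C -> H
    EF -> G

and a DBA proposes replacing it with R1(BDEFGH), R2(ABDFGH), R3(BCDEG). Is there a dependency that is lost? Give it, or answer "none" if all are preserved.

Check C → H: no single fragment contains all of {CH}, and the restricted closure of {C} across the fragments never reaches {H}.
BH → G is preserved.
CG → E is preserved.
B → H is preserved.
EF → G is preserved.

C -> H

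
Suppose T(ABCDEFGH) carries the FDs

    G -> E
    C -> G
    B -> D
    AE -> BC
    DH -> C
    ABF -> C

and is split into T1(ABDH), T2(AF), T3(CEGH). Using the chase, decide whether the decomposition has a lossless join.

Chase test. Columns are ABCDEFGH; row i has aⱼ where attribute j ∈ Ti, else bᵢⱼ.
Initial tableau (one row per fragment):
  row 1: a1 a2 b13 a4 b15 b16 b17 a8
  row 2: a1 b22 b23 b24 b25 a6 b27 b28
  row 3: b31 b32 a3 b34 a5 b36 a7 a8
No row becomes fully distinguished — the join is lossy.

No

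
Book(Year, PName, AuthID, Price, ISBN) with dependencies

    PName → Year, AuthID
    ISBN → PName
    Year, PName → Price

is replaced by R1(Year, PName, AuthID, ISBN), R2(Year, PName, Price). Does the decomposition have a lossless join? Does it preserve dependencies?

Lossless test: (Year, PName)⁺ = {Year, PName, AuthID, Price}, which contains all of one fragment — lossless.
Dependency preservation: every FD's attributes lie within a single fragment, so each can be enforced locally — preserved.

lossless and dependency-preserving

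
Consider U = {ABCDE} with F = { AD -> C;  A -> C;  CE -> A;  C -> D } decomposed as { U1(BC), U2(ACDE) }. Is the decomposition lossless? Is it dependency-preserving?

lossy but dependency-preserving

Lossless test: (C)⁺ = {CD}, which is a superkey of neither fragment — lossy.
Dependency preservation: every FD's attributes lie within a single fragment, so each can be enforced locally — preserved.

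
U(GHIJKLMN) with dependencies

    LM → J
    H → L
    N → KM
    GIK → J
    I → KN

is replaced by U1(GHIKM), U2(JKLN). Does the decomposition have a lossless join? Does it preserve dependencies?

lossy and not dependency-preserving

Lossless test: (K)⁺ = {K}, which is a superkey of neither fragment — lossy.
Dependency preservation: the restricted closure of {LM} across the fragments never reaches {J}, so LM → J cannot be enforced without a join — not preserved.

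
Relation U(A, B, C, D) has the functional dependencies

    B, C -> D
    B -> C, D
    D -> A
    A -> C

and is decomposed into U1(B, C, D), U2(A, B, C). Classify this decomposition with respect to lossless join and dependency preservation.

Lossless test: (B, C)⁺ = {A, B, C, D}, which contains all of one fragment — lossless.
Dependency preservation: the restricted closure of {D} across the fragments never reaches {A}, so D → A cannot be enforced without a join — not preserved.

lossless but not dependency-preserving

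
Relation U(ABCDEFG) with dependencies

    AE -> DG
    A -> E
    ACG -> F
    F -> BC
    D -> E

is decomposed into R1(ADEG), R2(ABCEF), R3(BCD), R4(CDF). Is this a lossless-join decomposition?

Chase test. Columns are ABCDEFG; row i has aⱼ where attribute j ∈ Ri, else bᵢⱼ.
Initial tableau (one row per fragment):
  row 1: a1 b12 b13 a4 a5 b16 a7
  row 2: a1 a2 a3 b24 a5 a6 b27
  row 3: b31 a2 a3 a4 b35 b36 b37
  row 4: b41 b42 a3 a4 b45 a6 b47
Rows 1 and 2 agree on AE; apply AE→DG and equate their DG entries.
Rows 2 and 4 agree on F; apply F→BC and equate their BC entries.
Rows 1 and 3 agree on D; apply D→E and equate their E entries.
Rows 1 and 4 agree on D; apply D→E and equate their E entries.
Row 2 is now all distinguished symbols — the join is lossless.

Yes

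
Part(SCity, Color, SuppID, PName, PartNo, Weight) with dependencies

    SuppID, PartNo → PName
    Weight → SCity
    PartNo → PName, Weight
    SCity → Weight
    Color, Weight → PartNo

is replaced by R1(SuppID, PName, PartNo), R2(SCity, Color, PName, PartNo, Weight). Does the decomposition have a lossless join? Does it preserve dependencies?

Lossless test: (PName, PartNo)⁺ = {SCity, PName, PartNo, Weight}, which is a superkey of neither fragment — lossy.
Dependency preservation: every FD's attributes lie within a single fragment, so each can be enforced locally — preserved.

lossy but dependency-preserving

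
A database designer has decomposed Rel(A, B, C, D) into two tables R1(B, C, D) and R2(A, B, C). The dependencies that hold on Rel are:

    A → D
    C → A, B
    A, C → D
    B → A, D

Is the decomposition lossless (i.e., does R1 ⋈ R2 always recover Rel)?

Yes

Common attributes: R1 ∩ R2 = {B, C}.
Closure of {B, C}: C → A, B applies, adding A; A, C → D applies, adding D. So (B, C)⁺ = {A, B, C, D}.
This closure contains every attribute of R1, so R1 ∩ R2 → R1. The join is lossless.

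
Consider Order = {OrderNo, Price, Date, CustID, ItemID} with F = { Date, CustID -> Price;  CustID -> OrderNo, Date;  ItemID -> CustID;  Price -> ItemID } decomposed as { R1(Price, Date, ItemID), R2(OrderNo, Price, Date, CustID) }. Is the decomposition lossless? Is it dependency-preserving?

lossless and dependency-preserving

Lossless test: (Price, Date)⁺ = {OrderNo, Price, Date, CustID, ItemID}, which contains all of one fragment — lossless.
Dependency preservation: ItemID → CustID is not contained in any single fragment, but the restricted closure of its left-hand side across the fragments still reaches the right-hand side; the remaining FDs each lie inside some fragment. All dependencies are preserved.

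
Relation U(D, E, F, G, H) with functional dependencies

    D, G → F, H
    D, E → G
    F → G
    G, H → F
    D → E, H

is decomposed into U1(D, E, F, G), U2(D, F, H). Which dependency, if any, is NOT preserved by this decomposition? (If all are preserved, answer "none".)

Check G, H → F: no single fragment contains all of {F, G, H}, and the restricted closure of {G, H} across the fragments never reaches {F}.
D, G → F, H is preserved.
D, E → G is preserved.
F → G is preserved.
D → E, H is preserved.

G, H → F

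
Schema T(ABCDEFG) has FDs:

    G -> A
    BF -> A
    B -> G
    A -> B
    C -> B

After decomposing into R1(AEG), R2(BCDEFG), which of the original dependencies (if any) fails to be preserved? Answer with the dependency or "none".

G → A lies within R1.
BF → A: restricted closure across fragments reaches A.
B → G lies within R2.
A → B: restricted closure across fragments reaches B.
C → B lies within R2.
Every dependency is enforceable on the fragments, so the decomposition is dependency-preserving.

none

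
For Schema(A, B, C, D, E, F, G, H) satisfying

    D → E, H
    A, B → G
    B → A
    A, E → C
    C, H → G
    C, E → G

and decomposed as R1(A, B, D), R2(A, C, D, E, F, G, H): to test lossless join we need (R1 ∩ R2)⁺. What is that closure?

R1 ∩ R2 = {A, D}.
D → E, H applies, adding E, H
A, E → C applies, adding C
C, H → G applies, adding G
Closure: {A, C, D, E, G, H}.

A, C, D, E, G, H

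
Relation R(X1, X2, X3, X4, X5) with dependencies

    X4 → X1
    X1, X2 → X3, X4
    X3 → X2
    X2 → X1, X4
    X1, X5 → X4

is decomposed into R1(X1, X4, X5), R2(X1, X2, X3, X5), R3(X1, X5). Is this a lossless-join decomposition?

Yes

Chase test. Columns are X1, X2, X3, X4, X5; row i has aⱼ where attribute j ∈ Ri, else bᵢⱼ.
Initial tableau (one row per fragment):
  row 1: a1 b12 b13 a4 a5
  row 2: a1 a2 a3 b24 a5
  row 3: a1 b32 b33 b34 a5
Rows 1 and 2 agree on X1, X5; apply X1, X5→X4 and equate their X4 entries.
Rows 1 and 3 agree on X1, X5; apply X1, X5→X4 and equate their X4 entries.
Row 2 is now all distinguished symbols — the join is lossless.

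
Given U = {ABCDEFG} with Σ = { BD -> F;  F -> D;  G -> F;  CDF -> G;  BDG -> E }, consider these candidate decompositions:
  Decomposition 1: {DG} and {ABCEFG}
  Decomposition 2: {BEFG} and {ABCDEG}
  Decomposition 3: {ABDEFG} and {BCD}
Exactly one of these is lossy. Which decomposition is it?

Decomposition 1: common = {G}, closure = {DFG} → lossless.
Decomposition 2: common = {BEG}, closure = {BDEFG} → lossless.
Decomposition 3: common = {BD}, closure = {BDF} → lossy.

Decomposition 3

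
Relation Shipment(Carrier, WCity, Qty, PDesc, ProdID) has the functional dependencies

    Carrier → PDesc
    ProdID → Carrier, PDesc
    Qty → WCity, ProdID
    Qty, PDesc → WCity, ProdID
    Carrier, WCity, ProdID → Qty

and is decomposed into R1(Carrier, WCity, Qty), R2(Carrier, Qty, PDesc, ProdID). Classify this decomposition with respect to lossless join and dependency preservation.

lossless but not dependency-preserving

Lossless test: (Carrier, Qty)⁺ = {Carrier, WCity, Qty, PDesc, ProdID}, which contains all of one fragment — lossless.
Dependency preservation: the restricted closure of {Carrier, WCity, ProdID} across the fragments never reaches {Qty}, so Carrier, WCity, ProdID → Qty cannot be enforced without a join — not preserved.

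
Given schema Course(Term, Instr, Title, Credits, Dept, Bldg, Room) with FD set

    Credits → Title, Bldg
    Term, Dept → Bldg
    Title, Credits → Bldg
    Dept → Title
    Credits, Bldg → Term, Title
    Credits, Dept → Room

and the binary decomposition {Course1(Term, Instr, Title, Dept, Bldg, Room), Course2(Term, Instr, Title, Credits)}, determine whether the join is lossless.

No

Common attributes: Course1 ∩ Course2 = {Term, Instr, Title}.
No dependency enlarges {Term, Instr, Title}, so (Term, Instr, Title)⁺ = {Term, Instr, Title}.
The closure contains neither all of Course1 = {Term, Instr, Title, Dept, Bldg, Room} nor all of Course2 = {Term, Instr, Title, Credits}, so the common attributes are not a superkey of either fragment. The join is lossy.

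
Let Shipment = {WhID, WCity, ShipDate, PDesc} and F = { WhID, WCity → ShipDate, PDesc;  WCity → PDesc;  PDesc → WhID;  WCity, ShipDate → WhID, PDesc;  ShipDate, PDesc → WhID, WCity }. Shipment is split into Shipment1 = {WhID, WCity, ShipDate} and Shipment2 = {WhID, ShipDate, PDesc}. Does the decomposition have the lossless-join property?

Common attributes: Shipment1 ∩ Shipment2 = {WhID, ShipDate}.
No dependency enlarges {WhID, ShipDate}, so (WhID, ShipDate)⁺ = {WhID, ShipDate}.
The closure contains neither all of Shipment1 = {WhID, WCity, ShipDate} nor all of Shipment2 = {WhID, ShipDate, PDesc}, so the common attributes are not a superkey of either fragment. The join is lossy.

No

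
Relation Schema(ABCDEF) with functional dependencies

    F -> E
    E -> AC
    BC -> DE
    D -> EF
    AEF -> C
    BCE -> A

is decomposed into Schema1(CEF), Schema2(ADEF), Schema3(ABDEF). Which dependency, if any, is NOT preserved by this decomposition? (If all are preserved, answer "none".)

Check BC → DE: no single fragment contains all of {BCDE}, and the restricted closure of {BC} across the fragments never reaches {DE}.
F → E is preserved.
E → AC is preserved.
D → EF is preserved.
AEF → C is preserved.
BCE → A is preserved.

BC -> DE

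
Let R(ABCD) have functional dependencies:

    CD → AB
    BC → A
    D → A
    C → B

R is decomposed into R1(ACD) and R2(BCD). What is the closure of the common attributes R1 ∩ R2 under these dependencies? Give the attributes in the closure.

ABCD

R1 ∩ R2 = {CD}.
CD → AB applies, adding AB
Closure: {ABCD}.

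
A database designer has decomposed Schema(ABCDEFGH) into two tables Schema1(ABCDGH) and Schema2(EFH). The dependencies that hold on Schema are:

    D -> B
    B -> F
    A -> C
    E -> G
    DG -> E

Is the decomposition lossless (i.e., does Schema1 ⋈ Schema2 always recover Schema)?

Common attributes: Schema1 ∩ Schema2 = {H}.
No dependency enlarges {H}, so (H)⁺ = {H}.
The closure contains neither all of Schema1 = {ABCDGH} nor all of Schema2 = {EFH}, so the common attributes are not a superkey of either fragment. The join is lossy.

No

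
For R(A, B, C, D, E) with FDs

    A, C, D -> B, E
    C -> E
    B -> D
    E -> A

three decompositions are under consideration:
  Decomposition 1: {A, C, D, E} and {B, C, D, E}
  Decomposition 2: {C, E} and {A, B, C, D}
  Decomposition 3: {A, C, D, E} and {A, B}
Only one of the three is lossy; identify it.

Decomposition 1: common = {C, D, E}, closure = {A, B, C, D, E} → lossless.
Decomposition 2: common = {C}, closure = {A, C, E} → lossless.
Decomposition 3: common = {A}, closure = {A} → lossy.

Decomposition 3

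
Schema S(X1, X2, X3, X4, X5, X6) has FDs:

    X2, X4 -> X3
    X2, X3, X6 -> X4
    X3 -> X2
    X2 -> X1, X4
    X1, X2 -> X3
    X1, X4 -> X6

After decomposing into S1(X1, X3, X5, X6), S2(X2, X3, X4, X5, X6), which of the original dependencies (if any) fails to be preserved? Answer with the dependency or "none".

X1, X4 -> X6

Check X1, X4 → X6: no single fragment contains all of {X1, X4, X6}, and the restricted closure of {X1, X4} across the fragments never reaches {X6}.
X2, X4 → X3 is preserved.
X2, X3, X6 → X4 is preserved.
X3 → X2 is preserved.
X2 → X1, X4 is preserved.
X1, X2 → X3 is preserved.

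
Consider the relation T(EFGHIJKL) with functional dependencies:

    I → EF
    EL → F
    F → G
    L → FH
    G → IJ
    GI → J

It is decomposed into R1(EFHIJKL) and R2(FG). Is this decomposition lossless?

Yes

Common attributes: R1 ∩ R2 = {F}.
Closure of {F}: F → G applies, adding G; G → IJ applies, adding IJ; I → EF applies, adding E. So (F)⁺ = {EFGIJ}.
This closure contains every attribute of R2, so R1 ∩ R2 → R2. The join is lossless.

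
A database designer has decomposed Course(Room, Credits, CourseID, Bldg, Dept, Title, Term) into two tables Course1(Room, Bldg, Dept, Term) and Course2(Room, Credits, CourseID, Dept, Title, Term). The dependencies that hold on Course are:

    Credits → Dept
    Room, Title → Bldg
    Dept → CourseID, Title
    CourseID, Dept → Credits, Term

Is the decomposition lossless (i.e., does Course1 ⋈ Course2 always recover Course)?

Common attributes: Course1 ∩ Course2 = {Room, Dept, Term}.
Closure of {Room, Dept, Term}: Dept → CourseID, Title applies, adding CourseID, Title; CourseID, Dept → Credits, Term applies, adding Credits; Room, Title → Bldg applies, adding Bldg. So (Room, Dept, Term)⁺ = {Room, Credits, CourseID, Bldg, Dept, Title, Term}.
This closure contains every attribute of Course1, so Course1 ∩ Course2 → Course1. The join is lossless.

Yes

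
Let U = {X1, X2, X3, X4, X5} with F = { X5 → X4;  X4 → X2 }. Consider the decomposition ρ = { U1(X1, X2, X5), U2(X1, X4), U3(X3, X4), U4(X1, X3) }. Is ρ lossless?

Chase test. Columns are X1, X2, X3, X4, X5; row i has aⱼ where attribute j ∈ Ui, else bᵢⱼ.
Initial tableau (one row per fragment):
  row 1: a1 a2 b13 b14 a5
  row 2: a1 b22 b23 a4 b25
  row 3: b31 b32 a3 a4 b35
  row 4: a1 b42 a3 b44 b45
Rows 2 and 3 agree on X4; apply X4→X2 and equate their X2 entries.
No row becomes fully distinguished — the join is lossy.

No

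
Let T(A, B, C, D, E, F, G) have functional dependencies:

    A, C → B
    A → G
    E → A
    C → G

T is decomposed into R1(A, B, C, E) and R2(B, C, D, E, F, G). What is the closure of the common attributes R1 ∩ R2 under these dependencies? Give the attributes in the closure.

A, B, C, E, G

R1 ∩ R2 = {B, C, E}.
E → A applies, adding A
C → G applies, adding G
Closure: {A, B, C, E, G}.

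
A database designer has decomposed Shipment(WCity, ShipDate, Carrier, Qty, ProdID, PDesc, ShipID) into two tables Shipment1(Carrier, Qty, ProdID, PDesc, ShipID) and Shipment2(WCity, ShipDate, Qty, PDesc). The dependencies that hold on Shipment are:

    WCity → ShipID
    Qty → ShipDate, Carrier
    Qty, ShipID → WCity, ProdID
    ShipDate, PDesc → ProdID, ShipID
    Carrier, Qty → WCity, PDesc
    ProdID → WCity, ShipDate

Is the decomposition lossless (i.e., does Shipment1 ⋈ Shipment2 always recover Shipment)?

Common attributes: Shipment1 ∩ Shipment2 = {Qty, PDesc}.
Closure of {Qty, PDesc}: Qty → ShipDate, Carrier applies, adding ShipDate, Carrier; ShipDate, PDesc → ProdID, ShipID applies, adding ProdID, ShipID; Carrier, Qty → WCity, PDesc applies, adding WCity. So (Qty, PDesc)⁺ = {WCity, ShipDate, Carrier, Qty, ProdID, PDesc, ShipID}.
This closure contains every attribute of Shipment1, so Shipment1 ∩ Shipment2 → Shipment1. The join is lossless.

Yes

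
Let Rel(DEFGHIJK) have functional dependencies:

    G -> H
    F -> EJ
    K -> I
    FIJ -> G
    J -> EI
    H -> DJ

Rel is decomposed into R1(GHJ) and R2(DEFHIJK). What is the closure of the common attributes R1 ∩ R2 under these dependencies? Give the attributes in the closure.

DEHIJ

R1 ∩ R2 = {HJ}.
J → EI applies, adding EI
H → DJ applies, adding D
Closure: {DEHIJ}.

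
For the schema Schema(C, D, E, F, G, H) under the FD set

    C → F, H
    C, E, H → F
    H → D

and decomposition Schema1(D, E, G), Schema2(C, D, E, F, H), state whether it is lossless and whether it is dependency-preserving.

Lossless test: (D, E)⁺ = {D, E}, which is a superkey of neither fragment — lossy.
Dependency preservation: every FD's attributes lie within a single fragment, so each can be enforced locally — preserved.

lossy but dependency-preserving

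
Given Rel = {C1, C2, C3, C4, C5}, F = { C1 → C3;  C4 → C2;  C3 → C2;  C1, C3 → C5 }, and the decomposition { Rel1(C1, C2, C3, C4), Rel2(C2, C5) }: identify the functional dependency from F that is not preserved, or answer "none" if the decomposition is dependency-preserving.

C1, C3 → C5

Check C1, C3 → C5: no single fragment contains all of {C1, C3, C5}, and the restricted closure of {C1, C3} across the fragments never reaches {C5}.
C1 → C3 is preserved.
C4 → C2 is preserved.
C3 → C2 is preserved.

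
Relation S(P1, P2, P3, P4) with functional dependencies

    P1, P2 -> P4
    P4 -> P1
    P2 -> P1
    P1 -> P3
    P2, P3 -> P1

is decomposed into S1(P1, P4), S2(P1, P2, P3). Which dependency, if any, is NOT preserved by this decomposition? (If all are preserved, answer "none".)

P1, P2 -> P4

Check P1, P2 → P4: no single fragment contains all of {P1, P2, P4}, and the restricted closure of {P1, P2} across the fragments never reaches {P4}.
P4 → P1 is preserved.
P2 → P1 is preserved.
P1 → P3 is preserved.
P2, P3 → P1 is preserved.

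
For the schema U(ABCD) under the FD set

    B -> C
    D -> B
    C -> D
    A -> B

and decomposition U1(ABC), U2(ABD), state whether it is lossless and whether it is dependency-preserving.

Lossless test: (AB)⁺ = {ABCD}, which contains all of one fragment — lossless.
Dependency preservation: C → D is not contained in any single fragment, but the restricted closure of its left-hand side across the fragments still reaches the right-hand side; the remaining FDs each lie inside some fragment. All dependencies are preserved.

lossless and dependency-preserving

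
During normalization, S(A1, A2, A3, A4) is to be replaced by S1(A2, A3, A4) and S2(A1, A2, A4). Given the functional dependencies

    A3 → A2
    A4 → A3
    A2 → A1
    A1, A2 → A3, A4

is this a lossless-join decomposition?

Yes

Common attributes: S1 ∩ S2 = {A2, A4}.
Closure of {A2, A4}: A4 → A3 applies, adding A3; A2 → A1 applies, adding A1. So (A2, A4)⁺ = {A1, A2, A3, A4}.
This closure contains every attribute of S1, so S1 ∩ S2 → S1. The join is lossless.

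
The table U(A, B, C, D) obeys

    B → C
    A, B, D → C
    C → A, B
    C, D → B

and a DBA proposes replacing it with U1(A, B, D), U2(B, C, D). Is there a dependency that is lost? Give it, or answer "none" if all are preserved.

B → C lies within U2.
A, B, D → C: restricted closure across fragments reaches C.
C → A, B: restricted closure across fragments reaches A, B.
C, D → B lies within U2.
Every dependency is enforceable on the fragments, so the decomposition is dependency-preserving.

none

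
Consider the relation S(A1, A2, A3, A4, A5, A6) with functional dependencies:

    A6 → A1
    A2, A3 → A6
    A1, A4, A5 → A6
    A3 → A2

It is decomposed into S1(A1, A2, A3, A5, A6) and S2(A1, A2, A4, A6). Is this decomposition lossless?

No

Common attributes: S1 ∩ S2 = {A1, A2, A6}.
No dependency enlarges {A1, A2, A6}, so (A1, A2, A6)⁺ = {A1, A2, A6}.
The closure contains neither all of S1 = {A1, A2, A3, A5, A6} nor all of S2 = {A1, A2, A4, A6}, so the common attributes are not a superkey of either fragment. The join is lossy.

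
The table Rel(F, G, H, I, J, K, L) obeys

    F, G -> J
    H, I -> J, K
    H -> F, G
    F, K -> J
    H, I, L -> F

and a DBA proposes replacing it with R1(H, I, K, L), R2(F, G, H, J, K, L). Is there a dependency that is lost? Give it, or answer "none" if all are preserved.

none

F, G → J lies within R2.
H, I → J, K: restricted closure across fragments reaches J, K.
H → F, G lies within R2.
F, K → J lies within R2.
H, I, L → F: restricted closure across fragments reaches F.
Every dependency is enforceable on the fragments, so the decomposition is dependency-preserving.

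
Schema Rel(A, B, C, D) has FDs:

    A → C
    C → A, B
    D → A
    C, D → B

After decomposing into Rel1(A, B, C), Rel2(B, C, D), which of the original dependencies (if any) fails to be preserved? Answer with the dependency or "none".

A → C lies within Rel1.
C → A, B lies within Rel1.
D → A: restricted closure across fragments reaches A.
C, D → B lies within Rel2.
Every dependency is enforceable on the fragments, so the decomposition is dependency-preserving.

none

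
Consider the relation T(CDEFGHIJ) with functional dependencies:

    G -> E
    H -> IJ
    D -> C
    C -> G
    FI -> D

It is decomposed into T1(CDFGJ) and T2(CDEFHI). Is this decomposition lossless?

Common attributes: T1 ∩ T2 = {CDF}.
Closure of {CDF}: C → G applies, adding G; G → E applies, adding E. So (CDF)⁺ = {CDEFG}.
The closure contains neither all of T1 = {CDFGJ} nor all of T2 = {CDEFHI}, so the common attributes are not a superkey of either fragment. The join is lossy.

No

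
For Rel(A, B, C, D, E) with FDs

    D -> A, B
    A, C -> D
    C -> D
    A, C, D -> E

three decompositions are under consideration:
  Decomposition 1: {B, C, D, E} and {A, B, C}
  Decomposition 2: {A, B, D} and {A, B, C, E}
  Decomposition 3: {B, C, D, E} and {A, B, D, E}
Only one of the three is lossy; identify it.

Decomposition 2

Decomposition 1: common = {B, C}, closure = {A, B, C, D, E} → lossless.
Decomposition 2: common = {A, B}, closure = {A, B} → lossy.
Decomposition 3: common = {B, D, E}, closure = {A, B, D, E} → lossless.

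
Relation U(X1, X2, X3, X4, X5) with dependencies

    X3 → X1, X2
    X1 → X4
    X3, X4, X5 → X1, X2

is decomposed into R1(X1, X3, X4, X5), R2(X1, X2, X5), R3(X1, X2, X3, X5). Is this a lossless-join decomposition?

Chase test. Columns are X1, X2, X3, X4, X5; row i has aⱼ where attribute j ∈ Ri, else bᵢⱼ.
Initial tableau (one row per fragment):
  row 1: a1 b12 a3 a4 a5
  row 2: a1 a2 b23 b24 a5
  row 3: a1 a2 a3 b34 a5
Rows 1 and 3 agree on X3; apply X3→X1, X2 and equate their X1, X2 entries.
Rows 1 and 2 agree on X1; apply X1→X4 and equate their X4 entries.
Rows 1 and 3 agree on X1; apply X1→X4 and equate their X4 entries.
Row 1 is now all distinguished symbols — the join is lossless.

Yes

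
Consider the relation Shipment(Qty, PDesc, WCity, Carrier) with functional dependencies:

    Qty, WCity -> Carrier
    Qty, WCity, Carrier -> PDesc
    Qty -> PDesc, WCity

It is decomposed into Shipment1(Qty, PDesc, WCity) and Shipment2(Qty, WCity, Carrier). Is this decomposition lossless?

Yes

Common attributes: Shipment1 ∩ Shipment2 = {Qty, WCity}.
Closure of {Qty, WCity}: Qty, WCity → Carrier applies, adding Carrier; Qty, WCity, Carrier → PDesc applies, adding PDesc. So (Qty, WCity)⁺ = {Qty, PDesc, WCity, Carrier}.
This closure contains every attribute of Shipment1, so Shipment1 ∩ Shipment2 → Shipment1. The join is lossless.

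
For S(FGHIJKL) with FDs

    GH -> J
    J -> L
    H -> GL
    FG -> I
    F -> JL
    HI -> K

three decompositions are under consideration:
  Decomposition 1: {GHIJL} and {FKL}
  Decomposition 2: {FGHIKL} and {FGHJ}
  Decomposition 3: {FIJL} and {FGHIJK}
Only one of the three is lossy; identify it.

Decomposition 1: common = {L}, closure = {L} → lossy.
Decomposition 2: common = {FGH}, closure = {FGHIJKL} → lossless.
Decomposition 3: common = {FIJ}, closure = {FIJL} → lossless.

Decomposition 1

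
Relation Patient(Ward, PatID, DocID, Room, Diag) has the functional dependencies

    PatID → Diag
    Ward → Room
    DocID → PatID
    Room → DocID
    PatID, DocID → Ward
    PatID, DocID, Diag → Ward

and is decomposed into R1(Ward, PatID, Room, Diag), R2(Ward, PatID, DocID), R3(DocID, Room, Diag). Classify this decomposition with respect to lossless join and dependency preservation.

Lossless test (chase): Rows 1 and 2 agree on PatID; apply PatID→Diag and equate their Diag entries. Rows 1 and 2 agree on Ward; apply Ward→Room and equate their Room entries. Rows 2 and 3 agree on DocID; apply DocID→PatID and equate their PatID entries. Rows 1 and 2 agree on Room; apply Room→DocID and equate their DocID entries. Rows 1 and 3 agree on PatID, DocID; apply PatID, DocID→Ward and equate their Ward entries. Row 1 is now all distinguished symbols — the join is lossless.
Dependency preservation: PatID, DocID, Diag → Ward is not contained in any single fragment, but the restricted closure of its left-hand side across the fragments still reaches the right-hand side; the remaining FDs each lie inside some fragment. All dependencies are preserved.

lossless and dependency-preserving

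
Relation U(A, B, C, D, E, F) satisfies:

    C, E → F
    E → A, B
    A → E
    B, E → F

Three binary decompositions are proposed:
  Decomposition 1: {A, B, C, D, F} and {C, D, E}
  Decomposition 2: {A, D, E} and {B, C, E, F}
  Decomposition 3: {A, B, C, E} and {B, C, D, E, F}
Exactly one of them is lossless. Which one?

Decomposition 3

Decomposition 1: common = {C, D}, closure = {C, D} → lossy.
Decomposition 2: common = {E}, closure = {A, B, E, F} → lossy.
Decomposition 3: common = {B, C, E}, closure = {A, B, C, E, F} → lossless.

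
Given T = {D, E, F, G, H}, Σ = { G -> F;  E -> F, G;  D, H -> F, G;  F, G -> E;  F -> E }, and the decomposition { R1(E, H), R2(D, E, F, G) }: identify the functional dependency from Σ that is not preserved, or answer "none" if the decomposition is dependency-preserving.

D, H -> F, G

Check D, H → F, G: no single fragment contains all of {D, F, G, H}, and the restricted closure of {D, H} across the fragments never reaches {F, G}.
G → F is preserved.
E → F, G is preserved.
F, G → E is preserved.
F → E is preserved.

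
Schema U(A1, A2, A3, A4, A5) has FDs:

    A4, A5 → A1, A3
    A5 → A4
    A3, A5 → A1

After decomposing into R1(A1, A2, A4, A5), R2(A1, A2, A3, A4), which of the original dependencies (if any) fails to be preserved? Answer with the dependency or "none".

Check A4, A5 → A1, A3: no single fragment contains all of {A1, A3, A4, A5}, and the restricted closure of {A4, A5} across the fragments never reaches {A1, A3}.
A5 → A4 is preserved.
A3, A5 → A1 is preserved.

A4, A5 → A1, A3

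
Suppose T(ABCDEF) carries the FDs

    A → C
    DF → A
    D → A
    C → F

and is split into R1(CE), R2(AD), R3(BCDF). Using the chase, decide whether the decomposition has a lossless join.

Chase test. Columns are ABCDEF; row i has aⱼ where attribute j ∈ Ri, else bᵢⱼ.
Initial tableau (one row per fragment):
  row 1: b11 b12 a3 b14 a5 b16
  row 2: a1 b22 b23 a4 b25 b26
  row 3: b31 a2 a3 a4 b35 a6
Rows 2 and 3 agree on D; apply D→A and equate their A entries.
Rows 1 and 3 agree on C; apply C→F and equate their F entries.
Rows 2 and 3 agree on A; apply A→C and equate their C entries.
Rows 1 and 2 agree on C; apply C→F and equate their F entries.
No row becomes fully distinguished — the join is lossy.

No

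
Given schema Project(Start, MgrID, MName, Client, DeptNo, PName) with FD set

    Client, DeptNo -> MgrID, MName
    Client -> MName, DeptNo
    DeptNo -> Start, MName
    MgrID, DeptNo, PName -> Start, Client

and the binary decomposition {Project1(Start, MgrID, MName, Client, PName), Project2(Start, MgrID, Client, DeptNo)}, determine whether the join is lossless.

Common attributes: Project1 ∩ Project2 = {Start, MgrID, Client}.
Closure of {Start, MgrID, Client}: Client → MName, DeptNo applies, adding MName, DeptNo. So (Start, MgrID, Client)⁺ = {Start, MgrID, MName, Client, DeptNo}.
This closure contains every attribute of Project2, so Project1 ∩ Project2 → Project2. The join is lossless.

Yes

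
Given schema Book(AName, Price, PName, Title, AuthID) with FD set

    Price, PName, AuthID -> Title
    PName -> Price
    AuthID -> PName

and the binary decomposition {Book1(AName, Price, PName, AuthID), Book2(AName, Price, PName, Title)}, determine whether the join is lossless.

Common attributes: Book1 ∩ Book2 = {AName, Price, PName}.
No dependency enlarges {AName, Price, PName}, so (AName, Price, PName)⁺ = {AName, Price, PName}.
The closure contains neither all of Book1 = {AName, Price, PName, AuthID} nor all of Book2 = {AName, Price, PName, Title}, so the common attributes are not a superkey of either fragment. The join is lossy.

No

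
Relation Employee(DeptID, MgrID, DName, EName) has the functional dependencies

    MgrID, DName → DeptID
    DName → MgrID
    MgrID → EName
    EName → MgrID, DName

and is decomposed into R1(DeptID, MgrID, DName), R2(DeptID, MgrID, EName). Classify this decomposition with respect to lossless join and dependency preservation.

lossless and dependency-preserving

Lossless test: (DeptID, MgrID)⁺ = {DeptID, MgrID, DName, EName}, which contains all of one fragment — lossless.
Dependency preservation: EName → MgrID, DName is not contained in any single fragment, but the restricted closure of its left-hand side across the fragments still reaches the right-hand side; the remaining FDs each lie inside some fragment. All dependencies are preserved.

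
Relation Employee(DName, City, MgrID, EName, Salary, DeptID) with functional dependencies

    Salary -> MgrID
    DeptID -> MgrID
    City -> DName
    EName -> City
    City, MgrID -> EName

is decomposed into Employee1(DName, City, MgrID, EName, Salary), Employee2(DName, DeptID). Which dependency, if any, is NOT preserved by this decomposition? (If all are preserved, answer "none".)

Check DeptID → MgrID: no single fragment contains all of {MgrID, DeptID}, and the restricted closure of {DeptID} across the fragments never reaches {MgrID}.
Salary → MgrID is preserved.
City → DName is preserved.
EName → City is preserved.
City, MgrID → EName is preserved.

DeptID -> MgrID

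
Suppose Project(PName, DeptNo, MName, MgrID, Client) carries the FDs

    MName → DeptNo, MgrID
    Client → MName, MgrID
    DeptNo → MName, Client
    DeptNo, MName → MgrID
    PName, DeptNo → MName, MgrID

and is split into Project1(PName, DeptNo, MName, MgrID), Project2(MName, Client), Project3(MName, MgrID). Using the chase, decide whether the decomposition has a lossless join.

Chase test. Columns are PName, DeptNo, MName, MgrID, Client; row i has aⱼ where attribute j ∈ Projecti, else bᵢⱼ.
Initial tableau (one row per fragment):
  row 1: a1 a2 a3 a4 b15
  row 2: b21 b22 a3 b24 a5
  row 3: b31 b32 a3 a4 b35
Rows 1 and 2 agree on MName; apply MName→DeptNo, MgrID and equate their DeptNo, MgrID entries.
Rows 1 and 3 agree on MName; apply MName→DeptNo, MgrID and equate their DeptNo, MgrID entries.
Rows 1 and 2 agree on DeptNo; apply DeptNo→MName, Client and equate their MName, Client entries.
Rows 1 and 3 agree on DeptNo; apply DeptNo→MName, Client and equate their MName, Client entries.
Row 1 is now all distinguished symbols — the join is lossless.

Yes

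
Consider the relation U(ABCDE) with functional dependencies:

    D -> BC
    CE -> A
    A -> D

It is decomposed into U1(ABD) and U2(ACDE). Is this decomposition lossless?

Yes

Common attributes: U1 ∩ U2 = {AD}.
Closure of {AD}: D → BC applies, adding BC. So (AD)⁺ = {ABCD}.
This closure contains every attribute of U1, so U1 ∩ U2 → U1. The join is lossless.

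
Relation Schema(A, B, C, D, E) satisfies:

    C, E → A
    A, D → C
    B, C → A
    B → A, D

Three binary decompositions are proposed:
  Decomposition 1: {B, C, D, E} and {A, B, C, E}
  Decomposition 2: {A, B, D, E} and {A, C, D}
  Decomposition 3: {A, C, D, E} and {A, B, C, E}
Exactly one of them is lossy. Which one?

Decomposition 3

Decomposition 1: common = {B, C, E}, closure = {A, B, C, D, E} → lossless.
Decomposition 2: common = {A, D}, closure = {A, C, D} → lossless.
Decomposition 3: common = {A, C, E}, closure = {A, C, E} → lossy.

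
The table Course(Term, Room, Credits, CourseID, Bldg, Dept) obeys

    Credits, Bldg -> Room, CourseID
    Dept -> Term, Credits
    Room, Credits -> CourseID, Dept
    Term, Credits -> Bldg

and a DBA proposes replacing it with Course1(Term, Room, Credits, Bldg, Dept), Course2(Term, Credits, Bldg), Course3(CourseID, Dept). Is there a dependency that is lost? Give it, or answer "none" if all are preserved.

Credits, Bldg → Room, CourseID: restricted closure across fragments reaches Room, CourseID.
Dept → Term, Credits lies within Course1.
Room, Credits → CourseID, Dept: restricted closure across fragments reaches CourseID, Dept.
Term, Credits → Bldg lies within Course1.
Every dependency is enforceable on the fragments, so the decomposition is dependency-preserving.

none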